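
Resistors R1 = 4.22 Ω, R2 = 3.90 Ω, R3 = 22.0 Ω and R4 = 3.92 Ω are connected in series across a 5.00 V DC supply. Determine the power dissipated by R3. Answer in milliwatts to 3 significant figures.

Every series element carries the same I. Get I from the total resistance, then P = I² × R3.
R_total = 4.22 + 3.90 + 22.0 + 3.92 = 34.04 Ω
I = V / R_total = 5.00 / 34.04 = 0.1469 A
P_R3 = I² × R3 = (0.1469)² × 22.0 = 0.4747 W

475 mW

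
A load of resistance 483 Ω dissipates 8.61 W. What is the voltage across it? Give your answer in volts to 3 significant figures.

64.5 V

From P = V I = I²R = V²/R, with the two given quantities we get V = √(P R).
V = √(8.61 × 483) = 64.49 V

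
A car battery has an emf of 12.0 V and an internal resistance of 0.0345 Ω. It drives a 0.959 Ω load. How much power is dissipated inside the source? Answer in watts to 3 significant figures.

Internal loss is I²r, with I set by the total series resistance r+R.
I = ε / (r + R) = 12.0 / (0.0345 + 0.959) = 12.08 A
P_int = I² r = (12.08)² × 0.0345 = 5.033 W

5.03 W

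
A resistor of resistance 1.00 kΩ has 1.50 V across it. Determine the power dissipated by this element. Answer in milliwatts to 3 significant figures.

V and R are stated; P = V²/R avoids computing the current.
P = (1.50 V)² / 1000 Ω = 0.002250 W

2.25 mW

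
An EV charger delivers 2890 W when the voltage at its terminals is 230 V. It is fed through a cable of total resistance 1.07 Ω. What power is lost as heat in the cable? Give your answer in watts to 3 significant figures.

169 W

The cable and load are in series, so the same current flows in both; the loss is I²R_line.
I = P / V = 2890 / 230 = 12.57 A through the cable.
P_line = I² R_line = (12.57)² × 1.07 = 168.9 W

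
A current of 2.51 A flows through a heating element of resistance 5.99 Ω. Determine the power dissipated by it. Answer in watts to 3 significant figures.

The current through and the resistance of the element are both given; use P = I²R.
P = (2.510 A)² × 5.99 Ω = 37.74 W

37.7 W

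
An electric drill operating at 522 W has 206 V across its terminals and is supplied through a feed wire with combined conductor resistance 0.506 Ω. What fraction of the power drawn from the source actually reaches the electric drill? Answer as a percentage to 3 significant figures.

I = P / V = 522 / 206 = 2.534 A through the feed wire.
P_line = I² R_line = (2.534)² × 0.506 = 3.249 W
P_source = P_load + P_line = 522.0 + 3.249 = 525.2 W
η = P_load / P_source = 522.0 / 525.2 = 0.9938

99.4 %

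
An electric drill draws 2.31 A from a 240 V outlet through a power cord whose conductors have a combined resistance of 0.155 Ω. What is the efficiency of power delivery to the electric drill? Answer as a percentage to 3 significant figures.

99.9 %

The power cord carries the full 2.31 A.
P_line = I² R_line = (2.310)² × 0.155 = 0.8271 W
P_source = V I = 240 × 2.310 = 554.4 W; P_load = 553.6 W
η = P_load / P_source = 553.6 / 554.4 = 0.9985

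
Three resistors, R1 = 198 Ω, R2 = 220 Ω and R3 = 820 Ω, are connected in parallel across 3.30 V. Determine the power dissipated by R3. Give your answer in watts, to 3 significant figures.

0.0133 W

Each parallel branch sees the full supply voltage, so P = V²/R applies directly to the target branch.
P_R3 = V² / R3 = (3.30)² / 820 Ω = 0.01328 W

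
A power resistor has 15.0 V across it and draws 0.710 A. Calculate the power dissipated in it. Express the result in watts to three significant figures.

10.6 W

Both the voltage across and the current through the element are known, so P = V I applies directly.
P = 15.0 V × 0.7100 A = 10.65 W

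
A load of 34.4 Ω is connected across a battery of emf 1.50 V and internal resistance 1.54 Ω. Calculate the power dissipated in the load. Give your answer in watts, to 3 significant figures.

Find the circuit current first, then P = I²R for the load (series elements share I).
I = ε / (r + R) = 1.50 / (1.54 + 34.4) = 0.04174 A
P_load = I² R = (0.04174)² × 34.4 = 0.05992 W

0.0599 W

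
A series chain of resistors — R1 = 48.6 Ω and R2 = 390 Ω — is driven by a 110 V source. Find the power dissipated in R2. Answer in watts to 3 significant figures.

The current is common to all series resistors; compute it, then apply P = I²R for the target.
R_total = 48.6 + 390 = 438.6 Ω
I = V / R_total = 110 / 438.6 = 0.2508 A
P_R2 = I² × R2 = (0.2508)² × 390 = 24.53 W

24.5 W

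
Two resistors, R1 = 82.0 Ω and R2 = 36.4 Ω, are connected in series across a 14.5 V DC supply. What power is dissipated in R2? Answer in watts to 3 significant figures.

The current is common to all series resistors; compute it, then apply P = I²R for the target.
R_total = 82.0 + 36.4 = 118.4 Ω
I = V / R_total = 14.5 / 118.4 = 0.1225 A
P_R2 = I² × R2 = (0.1225)² × 36.4 = 0.5459 W

0.546 W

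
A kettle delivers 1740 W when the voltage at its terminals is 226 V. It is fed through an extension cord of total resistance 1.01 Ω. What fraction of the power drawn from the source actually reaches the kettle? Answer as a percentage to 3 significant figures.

96.7 %

I = P / V = 1740 / 226 = 7.699 A through the extension cord.
P_line = I² R_line = (7.699)² × 1.01 = 59.87 W
P_source = P_load + P_line = 1740 + 59.87 = 1800 W
η = P_load / P_source = 1740 / 1800 = 0.9667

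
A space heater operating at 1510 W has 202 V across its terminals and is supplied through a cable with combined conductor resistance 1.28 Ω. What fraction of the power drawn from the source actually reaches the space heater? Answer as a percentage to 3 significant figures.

I = P / V = 1510 / 202 = 7.475 A through the cable.
P_line = I² R_line = (7.475)² × 1.28 = 71.53 W
P_source = P_load + P_line = 1510 + 71.53 = 1582 W
η = P_load / P_source = 1510 / 1582 = 0.9548

95.5 %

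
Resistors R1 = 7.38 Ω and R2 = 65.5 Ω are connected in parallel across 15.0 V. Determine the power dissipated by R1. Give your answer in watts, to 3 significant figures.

30.5 W

R1 sits directly across the source, so P = V²/R with V = 15.0 V.
P_R1 = V² / R1 = (15.0)² / 7.38 Ω = 30.49 W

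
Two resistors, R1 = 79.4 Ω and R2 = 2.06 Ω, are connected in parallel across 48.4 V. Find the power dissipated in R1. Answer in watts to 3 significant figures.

29.5 W

R1 sits directly across the source, so P = V²/R with V = 48.4 V.
P_R1 = V² / R1 = (48.4)² / 79.4 Ω = 29.50 W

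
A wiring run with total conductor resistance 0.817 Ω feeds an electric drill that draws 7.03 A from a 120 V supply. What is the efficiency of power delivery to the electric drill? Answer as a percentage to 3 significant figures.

95.2 %

The wiring run carries the full 7.03 A.
P_line = I² R_line = (7.030)² × 0.817 = 40.38 W
P_source = V I = 120 × 7.030 = 843.6 W; P_load = 803.2 W
η = P_load / P_source = 803.2 / 843.6 = 0.9521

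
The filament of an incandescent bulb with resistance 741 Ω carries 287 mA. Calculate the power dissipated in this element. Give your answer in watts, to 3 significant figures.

61.0 W

Knowing I and R, the power is just I²R — no need to find V first.
P = (0.2870 A)² × 741 Ω = 61.04 W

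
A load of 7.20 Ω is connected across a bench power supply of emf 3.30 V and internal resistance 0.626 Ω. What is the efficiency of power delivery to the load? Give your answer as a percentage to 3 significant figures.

Both r and R carry the same current, so the power split is just the resistance split: η = R/(R+r).
η = R / (R + r) = 7.20 / (7.20 + 0.626) = 0.9200

92.0 %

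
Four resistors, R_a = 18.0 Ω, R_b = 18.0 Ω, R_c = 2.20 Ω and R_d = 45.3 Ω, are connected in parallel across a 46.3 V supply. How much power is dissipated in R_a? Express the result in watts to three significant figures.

119 W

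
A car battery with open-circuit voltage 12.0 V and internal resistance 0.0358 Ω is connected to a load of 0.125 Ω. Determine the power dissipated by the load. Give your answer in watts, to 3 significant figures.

696 W

Find the circuit current first, then P = I²R for the load (series elements share I).
I = ε / (r + R) = 12.0 / (0.0358 + 0.125) = 74.63 A
P_load = I² R = (74.63)² × 0.125 = 696.1 W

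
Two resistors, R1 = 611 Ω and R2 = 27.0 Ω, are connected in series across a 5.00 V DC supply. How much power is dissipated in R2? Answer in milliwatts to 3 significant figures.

1.66 mW

Series elements share the same current, so find I first, then use P = I²R.
R_total = 611 + 27.0 = 638.0 Ω
I = V / R_total = 5.00 / 638.0 = 0.007837 A
P_R2 = I² × R2 = (0.007837)² × 27.0 = 0.001658 W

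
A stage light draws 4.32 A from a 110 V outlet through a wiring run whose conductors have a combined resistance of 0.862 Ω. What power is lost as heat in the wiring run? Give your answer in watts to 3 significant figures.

Only the current and the line resistance are needed for the I²R loss.
The wiring run carries the full 4.32 A.
P_line = I² R_line = (4.320)² × 0.862 = 16.09 W

16.1 W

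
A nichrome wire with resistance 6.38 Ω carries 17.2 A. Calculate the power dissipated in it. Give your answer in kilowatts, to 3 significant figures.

1.89 kW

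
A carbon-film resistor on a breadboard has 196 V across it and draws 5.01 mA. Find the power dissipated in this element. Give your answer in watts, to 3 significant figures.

V and I are known directly — P = V I, no intermediate step needed.
P = 196 V × 0.005010 A = 0.9820 W

0.982 W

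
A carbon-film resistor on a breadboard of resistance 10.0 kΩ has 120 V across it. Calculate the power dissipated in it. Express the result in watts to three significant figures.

Voltage and resistance are given, so P = V²/R is the one-step route.
P = (120 V)² / 10000 Ω = 1.440 W

1.44 W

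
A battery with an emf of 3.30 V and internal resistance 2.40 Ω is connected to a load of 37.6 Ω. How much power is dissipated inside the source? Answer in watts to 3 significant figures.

0.0163 W

The internal resistance carries the same current as the load; P_int = I²r.
I = ε / (r + R) = 3.30 / (2.40 + 37.6) = 0.08250 A
P_int = I² r = (0.08250)² × 2.40 = 0.01633 W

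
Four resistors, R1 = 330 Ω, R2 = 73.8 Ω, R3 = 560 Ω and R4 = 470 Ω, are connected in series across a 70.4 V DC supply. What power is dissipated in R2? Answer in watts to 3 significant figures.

Every series element carries the same I. Get I from the total resistance, then P = I² × R2.
R_total = 330 + 73.8 + 560 + 470 = 1434 Ω
I = V / R_total = 70.4 / 1434 = 0.04910 A
P_R2 = I² × R2 = (0.04910)² × 73.8 = 0.1779 W

0.178 W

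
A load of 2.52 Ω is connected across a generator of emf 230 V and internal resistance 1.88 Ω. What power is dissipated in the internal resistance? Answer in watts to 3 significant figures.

5140 W

r is in series with the load, so it carries the full circuit current — the loss in it is I²r.
I = ε / (r + R) = 230 / (1.88 + 2.52) = 52.27 A
P_int = I² r = (52.27)² × 1.88 = 5137 W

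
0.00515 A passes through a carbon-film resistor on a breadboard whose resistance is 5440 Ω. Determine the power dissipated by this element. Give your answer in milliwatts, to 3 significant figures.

Knowing I and R, the power is just I²R — no need to find V first.
P = (0.005150 A)² × 5440 Ω = 0.1443 W

144 mW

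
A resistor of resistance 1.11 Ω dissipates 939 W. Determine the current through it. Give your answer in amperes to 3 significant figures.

Inverting the appropriate power form: I = √(P / R).
I = √(939 / 1.11) = 29.09 A

29.1 A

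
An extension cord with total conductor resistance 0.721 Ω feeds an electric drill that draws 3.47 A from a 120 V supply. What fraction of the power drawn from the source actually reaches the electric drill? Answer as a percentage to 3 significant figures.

97.9 %

The extension cord carries the full 3.47 A.
P_line = I² R_line = (3.470)² × 0.721 = 8.681 W
P_source = V I = 120 × 3.470 = 416.4 W; P_load = 407.7 W
η = P_load / P_source = 407.7 / 416.4 = 0.9792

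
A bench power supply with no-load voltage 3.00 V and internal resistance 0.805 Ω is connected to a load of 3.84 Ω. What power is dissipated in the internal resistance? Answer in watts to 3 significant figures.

The source's internal resistance is just another series element carrying I; its dissipation is I²r.
I = ε / (r + R) = 3.00 / (0.805 + 3.84) = 0.6459 A
P_int = I² r = (0.6459)² × 0.805 = 0.3358 W

0.336 W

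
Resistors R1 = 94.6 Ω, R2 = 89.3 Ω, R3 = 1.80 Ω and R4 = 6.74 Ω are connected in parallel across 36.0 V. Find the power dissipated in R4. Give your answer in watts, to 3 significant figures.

192 W

Every branch has 36.0 V across it, so for R4 the power is simply V²/R.
P_R4 = V² / R4 = (36.0)² / 6.74 Ω = 192.3 W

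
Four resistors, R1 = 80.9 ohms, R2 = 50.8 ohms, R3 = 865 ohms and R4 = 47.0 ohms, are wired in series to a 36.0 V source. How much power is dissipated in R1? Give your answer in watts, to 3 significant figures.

Series elements share the same current, so find I first, then use P = I²R.
R_total = 80.9 + 50.8 + 865 + 47.0 = 1044 Ω
I = V / R_total = 36.0 / 1044 = 0.03449 A
P_R1 = I² × R1 = (0.03449)² × 80.9 = 0.09625 W

0.0963 W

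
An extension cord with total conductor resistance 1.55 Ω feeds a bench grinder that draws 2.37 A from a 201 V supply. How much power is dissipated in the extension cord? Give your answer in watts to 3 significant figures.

The extension cord and load are in series, so the same current flows in both; the loss is I²R_line.
The extension cord carries the full 2.37 A.
P_line = I² R_line = (2.370)² × 1.55 = 8.706 W

8.71 W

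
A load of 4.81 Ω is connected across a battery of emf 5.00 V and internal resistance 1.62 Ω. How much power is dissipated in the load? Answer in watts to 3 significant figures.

2.91 W

With r and R in series, I = ε/(r+R); the load dissipates I²R.
I = ε / (r + R) = 5.00 / (1.62 + 4.81) = 0.7776 A
P_load = I² R = (0.7776)² × 4.81 = 2.908 W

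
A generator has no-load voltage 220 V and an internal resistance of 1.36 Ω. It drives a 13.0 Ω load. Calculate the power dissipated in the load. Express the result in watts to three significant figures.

With r and R in series, I = ε/(r+R); the load dissipates I²R.
I = ε / (r + R) = 220 / (1.36 + 13.0) = 15.32 A
P_load = I² R = (15.32)² × 13.0 = 3051 W

3050 W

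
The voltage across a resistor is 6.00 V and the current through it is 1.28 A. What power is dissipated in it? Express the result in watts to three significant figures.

V and I are known directly — P = V I, no intermediate step needed.
P = 6.00 V × 1.280 A = 7.680 W

7.68 W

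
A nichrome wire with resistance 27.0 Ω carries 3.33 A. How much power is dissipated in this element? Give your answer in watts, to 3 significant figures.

299 W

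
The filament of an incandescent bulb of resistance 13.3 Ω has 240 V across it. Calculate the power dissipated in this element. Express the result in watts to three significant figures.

With V across and R both known, P = V²/R gives the dissipation directly.
P = (240 V)² / 13.3 Ω = 4331 W

4330 W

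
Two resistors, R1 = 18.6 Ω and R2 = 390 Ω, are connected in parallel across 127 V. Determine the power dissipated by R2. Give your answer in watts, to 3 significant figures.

Parallel branches share the same voltage; P = V²/R gives the branch power in one step.
P_R2 = V² / R2 = (127)² / 390 Ω = 41.36 W

41.4 W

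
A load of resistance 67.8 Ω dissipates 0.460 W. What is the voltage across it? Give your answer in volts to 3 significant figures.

Rearranging the power relation for the two known quantities gives V = √(P R).
V = √(0.460 × 67.8) = 5.585 V

5.58 V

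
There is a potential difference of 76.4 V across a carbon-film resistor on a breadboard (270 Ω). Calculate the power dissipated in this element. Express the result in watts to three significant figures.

21.6 W

Voltage and resistance are given, so P = V²/R is the one-step route.
P = (76.4 V)² / 270 Ω = 21.62 W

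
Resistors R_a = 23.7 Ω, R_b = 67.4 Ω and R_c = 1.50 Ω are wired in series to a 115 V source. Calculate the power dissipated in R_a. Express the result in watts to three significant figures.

Every series element carries the same I. Get I from the total resistance, then P = I² × R_a.
R_total = 23.7 + 67.4 + 1.50 = 92.60 Ω
I = V / R_total = 115 / 92.60 = 1.242 A
P_R_a = I² × R_a = (1.242)² × 23.7 = 36.55 W

36.6 W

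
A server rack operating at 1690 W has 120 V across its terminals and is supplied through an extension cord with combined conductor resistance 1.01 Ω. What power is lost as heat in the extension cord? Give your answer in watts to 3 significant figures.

200 W

Line loss is just I²R for the cable — we know both I and R_line directly.
I = P / V = 1690 / 120 = 14.08 A through the extension cord.
P_line = I² R_line = (14.08)² × 1.01 = 200.3 W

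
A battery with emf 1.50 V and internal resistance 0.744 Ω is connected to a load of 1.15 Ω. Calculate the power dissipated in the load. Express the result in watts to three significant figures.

0.721 W

The internal resistance and the load are in series, so the same I flows through both; get I from ε/(r+R), then I²R for the load.
I = ε / (r + R) = 1.50 / (0.744 + 1.15) = 0.7920 A
P_load = I² R = (0.7920)² × 1.15 = 0.7213 W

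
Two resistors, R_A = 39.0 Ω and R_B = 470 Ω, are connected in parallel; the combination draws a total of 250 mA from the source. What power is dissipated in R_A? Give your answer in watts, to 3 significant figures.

Only the total current is stated, so first find the parallel equivalent to get the voltage across the combination.
1/R_eq = 1/39.0 + 1/470 ⇒ R_eq = 36.01 Ω
V = I_total × R_eq = 0.2500 × 36.01 = 9.003 V
P_R_A = V² / R_A = (9.003)² / 39.0 = 2.078 W

2.08 W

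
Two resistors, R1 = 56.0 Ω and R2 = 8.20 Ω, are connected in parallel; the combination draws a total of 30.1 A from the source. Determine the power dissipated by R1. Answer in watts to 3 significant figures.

Only the total current is stated, so first find the parallel equivalent to get the voltage across the combination.
1/R_eq = 1/56.0 + 1/8.20 ⇒ R_eq = 7.153 Ω
V = I_total × R_eq = 30.10 × 7.153 = 215.3 V
P_R1 = V² / R1 = (215.3)² / 56.0 = 827.7 W

828 W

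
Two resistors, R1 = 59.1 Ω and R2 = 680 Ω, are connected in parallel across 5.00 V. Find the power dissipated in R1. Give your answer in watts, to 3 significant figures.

0.423 W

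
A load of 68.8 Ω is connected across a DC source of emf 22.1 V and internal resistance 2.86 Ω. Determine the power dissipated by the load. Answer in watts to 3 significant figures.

6.54 W

Load and internal resistance form a series loop — compute the loop current, then the load power via I²R.
I = ε / (r + R) = 22.1 / (2.86 + 68.8) = 0.3084 A
P_load = I² R = (0.3084)² × 68.8 = 6.544 W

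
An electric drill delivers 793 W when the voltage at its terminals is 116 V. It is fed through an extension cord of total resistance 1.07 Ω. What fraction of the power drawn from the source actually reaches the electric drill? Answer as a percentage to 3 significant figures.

I = P / V = 793 / 116 = 6.836 A through the extension cord.
P_line = I² R_line = (6.836)² × 1.07 = 50.01 W
P_source = P_load + P_line = 793.0 + 50.01 = 843.0 W
η = P_load / P_source = 793.0 / 843.0 = 0.9407

94.1 %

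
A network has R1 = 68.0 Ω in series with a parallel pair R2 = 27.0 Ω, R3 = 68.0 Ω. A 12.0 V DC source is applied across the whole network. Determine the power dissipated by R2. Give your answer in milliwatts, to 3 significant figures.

Replace R2 and R3 with their parallel equivalent so the circuit becomes R1 in series with R_p.
R_p = (27.0×68.0)/(27.0+68.0) = 19.33 Ω
R_total = 68.0 + 19.33 = 87.33 Ω
I = V / R_total = 12.0 / 87.33 = 0.1374 A
Voltage across the parallel pair: V_p = I × R_p = 0.1374 × 19.33 = 2.656 V
With V_p across R2, its power is V_p²/R2.
P_R2 = (2.656)² / 27.0 = 0.2612 W

261 mW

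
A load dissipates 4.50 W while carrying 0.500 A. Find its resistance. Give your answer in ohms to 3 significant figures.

From P = V I = I²R = V²/R, with the two given quantities we get R = P / I².
R = 4.50 / (0.5000)² = 18.00 Ω

18.0 Ω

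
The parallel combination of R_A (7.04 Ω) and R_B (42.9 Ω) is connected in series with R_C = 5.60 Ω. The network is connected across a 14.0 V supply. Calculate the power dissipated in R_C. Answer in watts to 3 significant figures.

Reduce the parallel combination to a single R_p; the circuit then becomes R_p in series with the remaining resistor.
R_p = (7.04×42.9)/(7.04+42.9) = 6.048 Ω
R_total = R_p + 5.60 = 6.048 + 5.60 = 11.65 Ω
I = V / R_total = 14.0 / 11.65 = 1.202 A
All the supply current flows through R_C; use P = I²R_C.
P_R_C = (1.202)² × 5.60 = 8.090 W

8.09 W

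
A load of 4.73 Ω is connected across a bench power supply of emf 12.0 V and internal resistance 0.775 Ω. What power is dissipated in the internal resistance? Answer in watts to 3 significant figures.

3.68 W

The source's internal resistance is just another series element carrying I; its dissipation is I²r.
I = ε / (r + R) = 12.0 / (0.775 + 4.73) = 2.180 A
P_int = I² r = (2.180)² × 0.775 = 3.683 W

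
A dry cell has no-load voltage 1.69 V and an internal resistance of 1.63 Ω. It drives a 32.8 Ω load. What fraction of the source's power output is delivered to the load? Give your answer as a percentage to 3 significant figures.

Efficiency is P_load / P_total. With a series r and R sharing the same I, P = I²R for each, so η = R/(R+r).
η = R / (R + r) = 32.8 / (32.8 + 1.63) = 0.9527

95.3 %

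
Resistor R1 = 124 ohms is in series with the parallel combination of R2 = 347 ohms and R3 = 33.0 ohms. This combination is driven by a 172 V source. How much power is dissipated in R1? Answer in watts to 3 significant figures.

Reduce the parallel pair to R_p first; the network is then a simple series string.
R_p = (347×33.0)/(347+33.0) = 30.13 Ω
R_total = 124 + 30.13 = 154.1 Ω
I = V / R_total = 172 / 154.1 = 1.116 A
The full supply current passes through R1: P = I²R.
P_R1 = (1.116)² × 124 = 154.4 W

154 W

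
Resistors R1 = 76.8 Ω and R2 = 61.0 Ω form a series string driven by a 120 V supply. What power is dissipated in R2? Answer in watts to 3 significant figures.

46.3 W

The current is common to all series resistors; compute it, then apply P = I²R for the target.
R_total = 76.8 + 61.0 = 137.8 Ω
I = V / R_total = 120 / 137.8 = 0.8708 A
P_R2 = I² × R2 = (0.8708)² × 61.0 = 46.26 W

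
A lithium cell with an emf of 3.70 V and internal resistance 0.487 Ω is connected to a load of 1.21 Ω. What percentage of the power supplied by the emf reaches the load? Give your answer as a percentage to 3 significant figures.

η = P_load/(P_load+P_int) = I²R/(I²R+I²r) = R/(R+r) — the I² cancels for series elements.
η = R / (R + r) = 1.21 / (1.21 + 0.487) = 0.7130

71.3 %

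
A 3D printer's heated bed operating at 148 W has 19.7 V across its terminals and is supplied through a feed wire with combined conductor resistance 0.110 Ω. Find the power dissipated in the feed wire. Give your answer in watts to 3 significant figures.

The feed wire is a series resistance carrying the load current; its dissipation is I²R_line.
I = P / V = 148 / 19.7 = 7.513 A through the feed wire.
P_line = I² R_line = (7.513)² × 0.110 = 6.208 W

6.21 W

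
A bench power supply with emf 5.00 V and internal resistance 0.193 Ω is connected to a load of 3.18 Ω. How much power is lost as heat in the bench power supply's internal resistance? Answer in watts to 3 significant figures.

0.424 W

r is in series with the load, so it carries the full circuit current — the loss in it is I²r.
I = ε / (r + R) = 5.00 / (0.193 + 3.18) = 1.482 A
P_int = I² r = (1.482)² × 0.193 = 0.4241 W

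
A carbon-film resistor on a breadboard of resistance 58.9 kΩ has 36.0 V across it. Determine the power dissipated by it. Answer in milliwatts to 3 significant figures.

With V across and R both known, P = V²/R gives the dissipation directly.
P = (36.0 V)² / 58900 Ω = 0.02200 W

22.0 mW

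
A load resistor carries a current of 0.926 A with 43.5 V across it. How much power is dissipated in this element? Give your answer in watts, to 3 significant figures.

Both the voltage across and the current through the element are known, so P = V I applies directly.
P = 43.5 V × 0.9260 A = 40.28 W

40.3 W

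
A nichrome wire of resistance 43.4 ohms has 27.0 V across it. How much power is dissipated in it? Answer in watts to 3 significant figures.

Voltage and resistance are given, so P = V²/R is the one-step route.
P = (27.0 V)² / 43.4 Ω = 16.80 W

16.8 W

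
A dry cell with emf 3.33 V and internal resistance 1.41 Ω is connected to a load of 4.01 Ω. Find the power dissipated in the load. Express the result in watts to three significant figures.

1.51 W

Load and internal resistance form a series loop — compute the loop current, then the load power via I²R.
I = ε / (r + R) = 3.33 / (1.41 + 4.01) = 0.6144 A
P_load = I² R = (0.6144)² × 4.01 = 1.514 W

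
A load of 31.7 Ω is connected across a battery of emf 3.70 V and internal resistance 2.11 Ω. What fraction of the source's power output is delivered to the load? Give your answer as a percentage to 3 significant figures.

Both r and R carry the same current, so the power split is just the resistance split: η = R/(R+r).
η = R / (R + r) = 31.7 / (31.7 + 2.11) = 0.9376

93.8 %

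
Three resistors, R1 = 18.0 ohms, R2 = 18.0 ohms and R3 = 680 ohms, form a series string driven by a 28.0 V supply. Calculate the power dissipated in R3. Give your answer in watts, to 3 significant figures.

1.04 W

The current is common to all series resistors; compute it, then apply P = I²R for the target.
R_total = 18.0 + 18.0 + 680 = 716.0 Ω
I = V / R_total = 28.0 / 716.0 = 0.03911 A
P_R3 = I² × R3 = (0.03911)² × 680 = 1.040 W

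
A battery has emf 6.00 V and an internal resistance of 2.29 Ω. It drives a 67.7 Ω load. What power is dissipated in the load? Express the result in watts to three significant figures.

0.498 W

The internal resistance and the load are in series, so the same I flows through both; get I from ε/(r+R), then I²R for the load.
I = ε / (r + R) = 6.00 / (2.29 + 67.7) = 0.08573 A
P_load = I² R = (0.08573)² × 67.7 = 0.4975 W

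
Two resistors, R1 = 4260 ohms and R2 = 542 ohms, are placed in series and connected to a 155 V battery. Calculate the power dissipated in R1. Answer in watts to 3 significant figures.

4.44 W

The current is common to all series resistors; compute it, then apply P = I²R for the target.
R_total = 4260 + 542 = 4802 Ω
I = V / R_total = 155 / 4802 = 0.03228 A
P_R1 = I² × R1 = (0.03228)² × 4260 = 4.438 W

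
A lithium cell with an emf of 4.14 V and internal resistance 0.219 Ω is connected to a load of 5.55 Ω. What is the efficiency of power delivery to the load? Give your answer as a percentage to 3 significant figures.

96.2 %

Both r and R carry the same current, so the power split is just the resistance split: η = R/(R+r).
η = R / (R + r) = 5.55 / (5.55 + 0.219) = 0.9620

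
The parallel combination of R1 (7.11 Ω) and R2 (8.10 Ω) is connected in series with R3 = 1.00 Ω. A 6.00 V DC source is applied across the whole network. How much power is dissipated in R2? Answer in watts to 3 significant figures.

Combine R1 and R2 into their parallel equivalent first, reducing the network to two series resistors.
R_p = (7.11×8.10)/(7.11+8.10) = 3.786 Ω
R_total = R_p + 1.00 = 3.786 + 1.00 = 4.786 Ω
I = V / R_total = 6.00 / 4.786 = 1.254 A
Voltage across the parallel pair: V_p = I × R_p = 1.254 × 3.786 = 4.746 V
R2 sits across V_p; its power is V_p²/R.
P_R2 = (4.746)² / 8.10 = 2.781 W

2.78 W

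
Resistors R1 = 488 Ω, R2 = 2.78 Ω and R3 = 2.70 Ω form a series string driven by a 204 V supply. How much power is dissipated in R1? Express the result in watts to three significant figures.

83.4 W

In a series string the same current flows through every resistor — find that current, then P = I²R for the one we want.
R_total = 488 + 2.78 + 2.70 = 493.5 Ω
I = V / R_total = 204 / 493.5 = 0.4134 A
P_R1 = I² × R1 = (0.4134)² × 488 = 83.40 W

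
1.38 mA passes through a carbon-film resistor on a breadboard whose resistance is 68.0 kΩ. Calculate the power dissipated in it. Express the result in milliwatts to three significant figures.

129 mW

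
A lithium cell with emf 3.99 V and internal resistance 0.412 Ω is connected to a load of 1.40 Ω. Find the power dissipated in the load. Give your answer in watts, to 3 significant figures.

6.79 W

Find the circuit current first, then P = I²R for the load (series elements share I).
I = ε / (r + R) = 3.99 / (0.412 + 1.40) = 2.202 A
P_load = I² R = (2.202)² × 1.40 = 6.788 W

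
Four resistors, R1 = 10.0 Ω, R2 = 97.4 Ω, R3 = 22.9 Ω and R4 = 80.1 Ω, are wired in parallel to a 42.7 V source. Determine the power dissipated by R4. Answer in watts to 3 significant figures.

22.8 W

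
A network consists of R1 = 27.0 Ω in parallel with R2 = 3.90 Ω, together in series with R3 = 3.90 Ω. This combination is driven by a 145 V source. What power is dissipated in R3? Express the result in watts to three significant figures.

First find R_p for the parallel pair, then treat R_p + R3 as a series loop.
R_p = (27.0×3.90)/(27.0+3.90) = 3.408 Ω
R_total = R_p + 3.90 = 3.408 + 3.90 = 7.308 Ω
I = V / R_total = 145 / 7.308 = 19.84 A
R3 is the series element, so its power is I²R.
P_R3 = (19.84)² × 3.90 = 1535 W

1540 W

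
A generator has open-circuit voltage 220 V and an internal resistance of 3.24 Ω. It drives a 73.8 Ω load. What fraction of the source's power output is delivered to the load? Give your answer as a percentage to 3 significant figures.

Both r and R carry the same current, so the power split is just the resistance split: η = R/(R+r).
η = R / (R + r) = 73.8 / (73.8 + 3.24) = 0.9579

95.8 %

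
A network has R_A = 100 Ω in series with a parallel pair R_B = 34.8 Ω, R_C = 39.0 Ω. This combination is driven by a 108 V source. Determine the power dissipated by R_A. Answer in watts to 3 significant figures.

Reduce the parallel pair to R_p first; the network is then a simple series string.
R_p = (34.8×39.0)/(34.8+39.0) = 18.39 Ω
R_total = 100 + 18.39 = 118.4 Ω
I = V / R_total = 108 / 118.4 = 0.9122 A
All the current flows through R_A; use P = I²R.
P_R_A = (0.9122)² × 100 = 83.22 W

83.2 W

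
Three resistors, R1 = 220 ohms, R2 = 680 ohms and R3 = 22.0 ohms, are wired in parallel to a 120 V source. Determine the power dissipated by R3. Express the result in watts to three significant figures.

655 W

R3 sits directly across the source, so P = V²/R with V = 120 V.
P_R3 = V² / R3 = (120)² / 22.0 Ω = 654.5 W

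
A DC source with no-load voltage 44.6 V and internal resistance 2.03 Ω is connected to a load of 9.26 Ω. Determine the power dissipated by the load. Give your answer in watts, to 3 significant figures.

The internal resistance and the load are in series, so the same I flows through both; get I from ε/(r+R), then I²R for the load.
I = ε / (r + R) = 44.6 / (2.03 + 9.26) = 3.950 A
P_load = I² R = (3.950)² × 9.26 = 144.5 W

145 W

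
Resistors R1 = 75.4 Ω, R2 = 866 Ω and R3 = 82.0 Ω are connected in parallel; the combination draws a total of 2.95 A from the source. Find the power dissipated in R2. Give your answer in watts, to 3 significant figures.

14.2 W

The branches share the same voltage, but only the total current is given — find V from the equivalent resistance first.
1/R_eq = 1/75.4 + 1/866 + 1/82.0 ⇒ R_eq = 37.58 Ω
V = I_total × R_eq = 2.950 × 37.58 = 110.9 V
P_R2 = V² / R2 = (110.9)² / 866 = 14.19 W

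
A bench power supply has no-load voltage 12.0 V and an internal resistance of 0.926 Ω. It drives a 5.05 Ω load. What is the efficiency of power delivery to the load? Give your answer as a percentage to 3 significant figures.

84.5 %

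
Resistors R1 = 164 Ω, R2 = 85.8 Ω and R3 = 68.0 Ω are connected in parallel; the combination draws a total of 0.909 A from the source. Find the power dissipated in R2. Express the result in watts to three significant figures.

9.14 W

We need the common branch voltage; get it from I_total × R_eq, then P = V²/R for the branch.
1/R_eq = 1/164 + 1/85.8 + 1/68.0 ⇒ R_eq = 30.81 Ω
V = I_total × R_eq = 0.9090 × 30.81 = 28.01 V
P_R2 = V² / R2 = (28.01)² / 85.8 = 9.141 W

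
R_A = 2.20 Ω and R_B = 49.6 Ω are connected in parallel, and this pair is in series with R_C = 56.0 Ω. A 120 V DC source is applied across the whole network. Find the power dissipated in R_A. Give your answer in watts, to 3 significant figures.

8.60 W

Collapse the R_A‖R_B pair into one equivalent R_p; then R_p and R_C form a series string.
R_p = (2.20×49.6)/(2.20+49.6) = 2.107 Ω
R_total = R_p + 56.0 = 2.107 + 56.0 = 58.11 Ω
I = V / R_total = 120 / 58.11 = 2.065 A
Voltage across the parallel pair: V_p = I × R_p = 2.065 × 2.107 = 4.350 V
R_A sits across V_p; its power is V_p²/R.
P_R_A = (4.350)² / 2.20 = 8.603 W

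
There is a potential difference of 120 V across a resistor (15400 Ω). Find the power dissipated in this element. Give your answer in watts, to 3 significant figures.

With V across and R both known, P = V²/R gives the dissipation directly.
P = (120 V)² / 15400 Ω = 0.9351 W

0.935 W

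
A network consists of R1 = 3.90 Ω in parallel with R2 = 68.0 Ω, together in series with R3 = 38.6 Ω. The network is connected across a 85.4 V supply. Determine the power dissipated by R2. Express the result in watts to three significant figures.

Reduce the parallel combination to a single R_p; the circuit then becomes R_p in series with the remaining resistor.
R_p = (3.90×68.0)/(3.90+68.0) = 3.688 Ω
R_total = R_p + 38.6 = 3.688 + 38.6 = 42.29 Ω
I = V / R_total = 85.4 / 42.29 = 2.019 A
Voltage across the parallel pair: V_p = I × R_p = 2.019 × 3.688 = 7.449 V
Use P = V²/R for R2 with V = V_p.
P_R2 = (7.449)² / 68.0 = 0.8159 W

0.816 W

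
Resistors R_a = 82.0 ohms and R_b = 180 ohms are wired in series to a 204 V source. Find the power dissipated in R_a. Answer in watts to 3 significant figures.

The current is common to all series resistors; compute it, then apply P = I²R for the target.
R_total = 82.0 + 180 = 262.0 Ω
I = V / R_total = 204 / 262.0 = 0.7786 A
P_R_a = I² × R_a = (0.7786)² × 82.0 = 49.71 W

49.7 W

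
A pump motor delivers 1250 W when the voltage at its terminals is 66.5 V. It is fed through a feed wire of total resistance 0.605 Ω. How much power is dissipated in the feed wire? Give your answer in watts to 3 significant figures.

The feed wire is a series resistance carrying the load current; its dissipation is I²R_line.
I = P / V = 1250 / 66.5 = 18.80 A through the feed wire.
P_line = I² R_line = (18.80)² × 0.605 = 213.8 W

214 W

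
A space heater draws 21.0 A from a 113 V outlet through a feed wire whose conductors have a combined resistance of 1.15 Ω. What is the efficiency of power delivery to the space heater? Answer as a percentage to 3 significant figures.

78.6 %

The feed wire carries the full 21.0 A.
P_line = I² R_line = (21.00)² × 1.15 = 507.1 W
P_source = V I = 113 × 21.00 = 2373 W; P_load = 1866 W
η = P_load / P_source = 1866 / 2373 = 0.7863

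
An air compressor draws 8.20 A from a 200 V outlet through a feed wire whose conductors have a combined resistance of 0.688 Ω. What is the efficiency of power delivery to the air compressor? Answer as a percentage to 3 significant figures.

97.2 %

The feed wire carries the full 8.20 A.
P_line = I² R_line = (8.200)² × 0.688 = 46.26 W
P_source = V I = 200 × 8.200 = 1640 W; P_load = 1594 W
η = P_load / P_source = 1594 / 1640 = 0.9718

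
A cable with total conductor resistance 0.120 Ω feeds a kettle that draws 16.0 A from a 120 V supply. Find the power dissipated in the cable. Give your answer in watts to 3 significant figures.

30.7 W

The cable and load are in series, so the same current flows in both; the loss is I²R_line.
The cable carries the full 16.0 A.
P_line = I² R_line = (16.00)² × 0.120 = 30.72 W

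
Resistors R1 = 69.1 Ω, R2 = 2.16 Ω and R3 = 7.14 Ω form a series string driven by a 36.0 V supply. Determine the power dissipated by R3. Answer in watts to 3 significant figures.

1.51 W

In a series string the same current flows through every resistor — find that current, then P = I²R for the one we want.
R_total = 69.1 + 2.16 + 7.14 = 78.40 Ω
I = V / R_total = 36.0 / 78.40 = 0.4592 A
P_R3 = I² × R3 = (0.4592)² × 7.14 = 1.505 W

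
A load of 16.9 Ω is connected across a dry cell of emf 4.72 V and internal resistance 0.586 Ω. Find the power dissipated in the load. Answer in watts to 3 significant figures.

1.23 W

Load and internal resistance form a series loop — compute the loop current, then the load power via I²R.
I = ε / (r + R) = 4.72 / (0.586 + 16.9) = 0.2699 A
P_load = I² R = (0.2699)² × 16.9 = 1.231 W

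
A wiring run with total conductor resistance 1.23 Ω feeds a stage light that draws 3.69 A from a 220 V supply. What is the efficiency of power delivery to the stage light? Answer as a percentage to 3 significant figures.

97.9 %

The wiring run carries the full 3.69 A.
P_line = I² R_line = (3.690)² × 1.23 = 16.75 W
P_source = V I = 220 × 3.690 = 811.8 W; P_load = 795.1 W
η = P_load / P_source = 795.1 / 811.8 = 0.9794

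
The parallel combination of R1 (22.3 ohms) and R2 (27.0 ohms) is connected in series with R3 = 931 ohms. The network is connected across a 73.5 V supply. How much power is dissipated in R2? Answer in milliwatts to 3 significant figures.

33.5 mW

Combine R1 and R2 into their parallel equivalent first, reducing the network to two series resistors.
R_p = (22.3×27.0)/(22.3+27.0) = 12.21 Ω
R_total = R_p + 931 = 12.21 + 931 = 943.2 Ω
I = V / R_total = 73.5 / 943.2 = 0.07793 A
Voltage across the parallel pair: V_p = I × R_p = 0.07793 × 12.21 = 0.9517 V
Use P = V²/R for R2 with V = V_p.
P_R2 = (0.9517)² / 27.0 = 0.03355 W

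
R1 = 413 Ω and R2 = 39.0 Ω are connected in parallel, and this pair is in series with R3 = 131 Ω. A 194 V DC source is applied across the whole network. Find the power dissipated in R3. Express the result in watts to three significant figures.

Reduce the parallel combination to a single R_p; the circuit then becomes R_p in series with the remaining resistor.
R_p = (413×39.0)/(413+39.0) = 35.63 Ω
R_total = R_p + 131 = 35.63 + 131 = 166.6 Ω
I = V / R_total = 194 / 166.6 = 1.164 A
All the supply current flows through R3; use P = I²R3.
P_R3 = (1.164)² × 131 = 177.6 W

178 W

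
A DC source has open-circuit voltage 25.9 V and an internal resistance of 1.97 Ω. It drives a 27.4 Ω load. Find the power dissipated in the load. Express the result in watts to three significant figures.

With r and R in series, I = ε/(r+R); the load dissipates I²R.
I = ε / (r + R) = 25.9 / (1.97 + 27.4) = 0.8819 A
P_load = I² R = (0.8819)² × 27.4 = 21.31 W

21.3 W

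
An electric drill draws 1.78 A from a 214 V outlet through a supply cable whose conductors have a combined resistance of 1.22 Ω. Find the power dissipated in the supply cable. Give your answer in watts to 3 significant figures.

Line loss is just I²R for the cable — we know both I and R_line directly.
The supply cable carries the full 1.78 A.
P_line = I² R_line = (1.780)² × 1.22 = 3.865 W

3.87 W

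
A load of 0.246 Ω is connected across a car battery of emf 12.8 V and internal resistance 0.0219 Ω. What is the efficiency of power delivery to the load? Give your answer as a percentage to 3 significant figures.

91.8 %

η = P_load/(P_load+P_int) = I²R/(I²R+I²r) = R/(R+r) — the I² cancels for series elements.
η = R / (R + r) = 0.246 / (0.246 + 0.0219) = 0.9183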